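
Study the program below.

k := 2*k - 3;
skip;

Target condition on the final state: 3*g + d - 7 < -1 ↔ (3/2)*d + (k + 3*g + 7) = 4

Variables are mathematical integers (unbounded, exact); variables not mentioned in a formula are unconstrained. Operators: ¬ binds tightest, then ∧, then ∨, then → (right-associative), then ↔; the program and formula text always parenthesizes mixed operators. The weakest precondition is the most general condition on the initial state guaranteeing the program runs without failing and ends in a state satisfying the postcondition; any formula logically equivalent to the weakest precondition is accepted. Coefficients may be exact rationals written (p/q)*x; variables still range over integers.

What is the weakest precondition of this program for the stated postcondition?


Working backward. After the program, the postcondition 3*g + d - 7 < -1 ↔ (3/2)*d + (k + 3*g + 7) = 4 must hold; in canonical form it is d + 3*g < 6 ↔ (3/2)*d + 3*g + k = -3.
Before skip: d + 3*g < 6 ↔ (3/2)*d + 3*g + k = -3
Before k := 2*k - 3: d + 3*g < 6 ↔ (3/2)*d + 3*g + 2*k = 0
Answer: WP = d + 3*g < 6 ↔ (3/2)*d + 3*g + 2*k = 0


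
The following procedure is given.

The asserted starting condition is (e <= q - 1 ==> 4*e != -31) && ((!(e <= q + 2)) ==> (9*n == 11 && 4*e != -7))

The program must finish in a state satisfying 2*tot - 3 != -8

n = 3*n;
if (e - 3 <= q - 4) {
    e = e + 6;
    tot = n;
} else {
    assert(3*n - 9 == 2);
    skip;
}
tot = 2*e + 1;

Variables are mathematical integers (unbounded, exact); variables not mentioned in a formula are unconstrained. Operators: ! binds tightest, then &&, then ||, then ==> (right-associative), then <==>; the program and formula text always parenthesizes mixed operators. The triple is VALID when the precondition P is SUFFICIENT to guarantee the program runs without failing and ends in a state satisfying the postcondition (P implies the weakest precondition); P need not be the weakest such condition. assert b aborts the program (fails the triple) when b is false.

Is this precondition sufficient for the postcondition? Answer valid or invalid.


Working backward. After the program, the postcondition 2*tot - 3 != -8 must hold; in canonical form it is 2*tot != -5.
Before tot := 2*e + 1: 4*e != -7
Then branch requires 4*e != -31; else branch requires 3*n == 11 && 4*e != -7.
Before the if: (e <= q - 1 ==> 4*e != -31) && ((!(e <= q - 1)) ==> (3*n == 11 && 4*e != -7))
Before n := 3*n: (e <= q - 1 ==> 4*e != -31) && ((!(e <= q - 1)) ==> (9*n == 11 && 4*e != -7))
The weakest precondition is (e <= q - 1 ==> 4*e != -31) && ((!(e <= q - 1)) ==> (9*n == 11 && 4*e != -7)).
Check whether (e <= q - 1 ==> 4*e != -31) && ((!(e <= q + 2)) ==> (9*n == 11 && 4*e != -7)) implies it.
Countermodel: at the initial state e = 0, n = 0, q = 0, the precondition holds but the weakest precondition fails.
Answer: invalid


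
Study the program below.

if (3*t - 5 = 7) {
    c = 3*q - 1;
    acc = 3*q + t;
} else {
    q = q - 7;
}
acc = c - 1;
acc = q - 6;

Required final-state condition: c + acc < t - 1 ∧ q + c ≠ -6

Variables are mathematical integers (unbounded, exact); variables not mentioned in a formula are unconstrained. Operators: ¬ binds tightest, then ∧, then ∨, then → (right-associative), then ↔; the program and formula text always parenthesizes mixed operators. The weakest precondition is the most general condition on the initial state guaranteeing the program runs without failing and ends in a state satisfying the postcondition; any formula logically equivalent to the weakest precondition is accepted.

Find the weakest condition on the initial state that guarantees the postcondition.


Working backward. After the program, the postcondition c + acc < t - 1 ∧ q + c ≠ -6 must hold; in canonical form it is acc + c < t - 1 ∧ c + q ≠ -6.
Before acc := q - 6: c + q < t + 5 ∧ c + q ≠ -6
Before acc := c - 1: c + q < t + 5 ∧ c + q ≠ -6
Then branch requires 4*q < t + 6 ∧ 4*q ≠ -5; else branch requires c + q < t + 12 ∧ c + q ≠ 1.
Before the if: (3*t = 12 → (4*q < t + 6 ∧ 4*q ≠ -5)) ∧ ((¬(3*t = 12)) → (c + q < t + 12 ∧ c + q ≠ 1))
Answer: WP = (3*t = 12 → (4*q < t + 6 ∧ 4*q ≠ -5)) ∧ ((¬(3*t = 12)) → (c + q < t + 12 ∧ c + q ≠ 1))


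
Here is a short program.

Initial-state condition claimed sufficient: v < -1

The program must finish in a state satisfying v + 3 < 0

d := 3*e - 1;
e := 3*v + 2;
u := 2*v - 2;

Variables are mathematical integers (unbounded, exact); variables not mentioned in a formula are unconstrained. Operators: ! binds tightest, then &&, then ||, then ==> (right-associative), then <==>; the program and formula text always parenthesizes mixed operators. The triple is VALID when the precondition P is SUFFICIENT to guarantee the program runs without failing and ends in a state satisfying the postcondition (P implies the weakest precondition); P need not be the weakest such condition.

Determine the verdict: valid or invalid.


Working backward. After the program, the postcondition v + 3 < 0 must hold; in canonical form it is v < -3.
Before u := 2*v - 2: v < -3
Before e := 3*v + 2: v < -3
Before d := 3*e - 1: v < -3
The weakest precondition is v < -3.
Check whether v < -1 implies it.
Countermodel: at the initial state v = -3, the precondition holds but the weakest precondition fails.
Answer: invalid


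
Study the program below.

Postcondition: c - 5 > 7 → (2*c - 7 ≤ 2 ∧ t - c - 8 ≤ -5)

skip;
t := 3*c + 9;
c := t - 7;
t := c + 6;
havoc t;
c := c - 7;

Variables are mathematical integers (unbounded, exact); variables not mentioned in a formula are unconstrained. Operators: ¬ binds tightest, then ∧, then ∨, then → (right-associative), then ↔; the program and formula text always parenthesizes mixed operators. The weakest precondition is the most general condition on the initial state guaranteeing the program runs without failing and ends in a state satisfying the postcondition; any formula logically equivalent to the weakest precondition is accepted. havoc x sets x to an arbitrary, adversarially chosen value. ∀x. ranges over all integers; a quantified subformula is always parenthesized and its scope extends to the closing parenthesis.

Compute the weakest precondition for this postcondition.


Working backward. After the program, the postcondition c - 5 > 7 → (2*c - 7 ≤ 2 ∧ t - c - 8 ≤ -5) must hold; in canonical form it is c > 12 → (2*c ≤ 9 ∧ t ≤ c + 3).
Before c := c - 7: c > 19 → (2*c ≤ 23 ∧ t ≤ c - 4)
Before havoc t: ∀t_1. (c > 19 → (2*c ≤ 23 ∧ t_1 ≤ c - 4))
Before t := c + 6: ∀t_1. (c > 19 → (2*c ≤ 23 ∧ t_1 ≤ c - 4))
Before c := t - 7: ∀t_1. (t > 26 → (2*t ≤ 37 ∧ t_1 ≤ t - 11))
Before t := 3*c + 9: ∀t_1. (3*c > 17 → (6*c ≤ 19 ∧ t_1 ≤ 3*c - 2))
Before skip: ∀t_1. (3*c > 17 → (6*c ≤ 19 ∧ t_1 ≤ 3*c - 2))
Answer: WP = ∀t_1. (3*c > 17 → (6*c ≤ 19 ∧ t_1 ≤ 3*c - 2))


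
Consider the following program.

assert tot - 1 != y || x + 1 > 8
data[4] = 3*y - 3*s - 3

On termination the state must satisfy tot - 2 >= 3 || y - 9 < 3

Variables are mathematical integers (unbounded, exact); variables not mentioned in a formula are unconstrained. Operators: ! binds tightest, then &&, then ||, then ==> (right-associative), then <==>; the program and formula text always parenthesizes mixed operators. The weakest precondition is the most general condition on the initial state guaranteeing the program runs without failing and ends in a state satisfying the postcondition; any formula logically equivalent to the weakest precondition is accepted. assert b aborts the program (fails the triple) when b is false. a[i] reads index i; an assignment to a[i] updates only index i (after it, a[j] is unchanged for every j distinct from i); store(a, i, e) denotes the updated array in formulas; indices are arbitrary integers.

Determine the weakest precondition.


Working backward. After the program, the postcondition tot - 2 >= 3 || y - 9 < 3 must hold; in canonical form it is tot >= 5 || y < 12.
Before data[4] := 3*y - 3*s - 3: tot >= 5 || y < 12
Before assert tot - 1 != y || x + 1 > 8: (tot != y + 1 || x > 7) && (tot >= 5 || y < 12)
Answer: WP = (tot != y + 1 || x > 7) && (tot >= 5 || y < 12)


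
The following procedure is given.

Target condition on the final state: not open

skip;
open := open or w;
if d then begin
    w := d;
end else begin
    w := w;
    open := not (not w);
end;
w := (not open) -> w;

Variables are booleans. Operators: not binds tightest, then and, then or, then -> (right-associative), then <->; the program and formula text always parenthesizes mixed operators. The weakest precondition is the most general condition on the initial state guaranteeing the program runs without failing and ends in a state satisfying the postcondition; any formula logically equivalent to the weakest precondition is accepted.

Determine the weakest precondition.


Working backward. After the program, not open must hold.
Before w := (not open) -> w: not open
Then branch requires not open; else branch requires not w.
Before the if: (d -> (not open)) and ((not d) -> (not w))
Before open := open or w: (d -> (not (open or w))) and ((not d) -> (not w))
Before skip: (d -> (not (open or w))) and ((not d) -> (not w))
Answer: WP = (d -> (not (open or w))) and ((not d) -> (not w))


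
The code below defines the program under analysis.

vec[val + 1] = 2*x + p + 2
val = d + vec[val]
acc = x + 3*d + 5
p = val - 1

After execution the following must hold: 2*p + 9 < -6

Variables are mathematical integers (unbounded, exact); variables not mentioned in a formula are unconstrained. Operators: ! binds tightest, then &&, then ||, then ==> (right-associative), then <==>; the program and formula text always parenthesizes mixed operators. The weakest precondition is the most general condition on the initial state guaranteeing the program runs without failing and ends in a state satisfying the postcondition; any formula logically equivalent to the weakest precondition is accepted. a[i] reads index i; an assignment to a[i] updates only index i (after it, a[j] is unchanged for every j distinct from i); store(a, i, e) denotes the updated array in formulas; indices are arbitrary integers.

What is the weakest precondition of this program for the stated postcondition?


Working backward. After the program, the postcondition 2*p + 9 < -6 must hold; in canonical form it is 2*p < -15.
Before p := val - 1: 2*val < -13
Before acc := x + 3*d + 5: 2*val < -13
Before val := d + vec[val]: 2*vec[val] + 2*d < -13
Before vec[val + 1] := 2*x + p + 2: 2*store(vec, val + 1, p + 2*x + 2)[val] + 2*d < -13
Answer: WP = 2*store(vec, val + 1, p + 2*x + 2)[val] + 2*d < -13


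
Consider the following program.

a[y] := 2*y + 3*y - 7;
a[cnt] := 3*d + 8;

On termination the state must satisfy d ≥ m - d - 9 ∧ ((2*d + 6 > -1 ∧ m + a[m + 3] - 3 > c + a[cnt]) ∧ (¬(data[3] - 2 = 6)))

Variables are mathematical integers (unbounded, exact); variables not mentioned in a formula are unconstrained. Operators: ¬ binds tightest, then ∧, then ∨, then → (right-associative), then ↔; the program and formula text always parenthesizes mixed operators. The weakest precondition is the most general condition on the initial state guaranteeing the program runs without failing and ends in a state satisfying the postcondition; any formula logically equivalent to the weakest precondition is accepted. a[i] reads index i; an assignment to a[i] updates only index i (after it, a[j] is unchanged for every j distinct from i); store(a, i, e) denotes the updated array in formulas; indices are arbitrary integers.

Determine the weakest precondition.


Working backward. After the program, the postcondition d ≥ m - d - 9 ∧ ((2*d + 6 > -1 ∧ m + a[m + 3] - 3 > c + a[cnt]) ∧ (¬(data[3] - 2 = 6))) must hold; in canonical form it is 2*d ≥ m - 9 ∧ 2*d > -7 ∧ a[m + 3] + m > a[cnt] + c + 3 ∧ (¬(data[3] = 8)).
Before a[cnt] := 3*d + 8: 2*d ≥ m - 9 ∧ 2*d > -7 ∧ store(a, cnt, 3*d + 8)[m + 3] + m > store(a, cnt, 3*d + 8)[cnt] + c + 3 ∧ (¬(data[3] = 8))
Before a[y] := 2*y + 3*y - 7: 2*d ≥ m - 9 ∧ 2*d > -7 ∧ store(store(a, y, 5*y - 7), cnt, 3*d + 8)[m + 3] + m > store(store(a, y, 5*y - 7), cnt, 3*d + 8)[cnt] + c + 3 ∧ (¬(data[3] = 8))
Answer: WP = 2*d ≥ m - 9 ∧ 2*d > -7 ∧ store(store(a, y, 5*y - 7), cnt, 3*d + 8)[m + 3] + m > store(store(a, y, 5*y - 7), cnt, 3*d + 8)[cnt] + c + 3 ∧ (¬(data[3] = 8))


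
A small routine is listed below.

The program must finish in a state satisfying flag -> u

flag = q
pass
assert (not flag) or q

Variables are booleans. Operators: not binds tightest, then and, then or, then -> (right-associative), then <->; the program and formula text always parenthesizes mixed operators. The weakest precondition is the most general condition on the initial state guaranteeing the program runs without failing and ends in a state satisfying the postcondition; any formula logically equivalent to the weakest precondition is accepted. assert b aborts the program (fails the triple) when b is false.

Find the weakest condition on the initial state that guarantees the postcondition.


Working backward. After the program, flag -> u must hold.
Before assert (not flag) or q: ((not flag) or q) and (flag -> u)
Before skip: ((not flag) or q) and (flag -> u)
Before flag := q: q -> u
Answer: WP = q -> u


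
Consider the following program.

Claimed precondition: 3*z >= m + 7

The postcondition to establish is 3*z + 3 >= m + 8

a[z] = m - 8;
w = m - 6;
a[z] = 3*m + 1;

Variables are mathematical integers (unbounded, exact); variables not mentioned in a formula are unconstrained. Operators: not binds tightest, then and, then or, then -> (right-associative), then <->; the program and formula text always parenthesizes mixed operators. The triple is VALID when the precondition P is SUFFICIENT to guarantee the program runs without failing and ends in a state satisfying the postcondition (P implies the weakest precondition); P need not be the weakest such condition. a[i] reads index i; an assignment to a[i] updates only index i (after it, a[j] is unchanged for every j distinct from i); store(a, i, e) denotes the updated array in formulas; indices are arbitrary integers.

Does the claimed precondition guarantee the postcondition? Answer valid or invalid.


Working backward. After the program, the postcondition 3*z + 3 >= m + 8 must hold; in canonical form it is 3*z >= m + 5.
Before a[z] := 3*m + 1: 3*z >= m + 5
Before w := m - 6: 3*z >= m + 5
Before a[z] := m - 8: 3*z >= m + 5
The weakest precondition is 3*z >= m + 5.
Check whether 3*z >= m + 7 implies it.
Every state satisfying the precondition satisfies the weakest precondition: the implication holds.
Answer: valid


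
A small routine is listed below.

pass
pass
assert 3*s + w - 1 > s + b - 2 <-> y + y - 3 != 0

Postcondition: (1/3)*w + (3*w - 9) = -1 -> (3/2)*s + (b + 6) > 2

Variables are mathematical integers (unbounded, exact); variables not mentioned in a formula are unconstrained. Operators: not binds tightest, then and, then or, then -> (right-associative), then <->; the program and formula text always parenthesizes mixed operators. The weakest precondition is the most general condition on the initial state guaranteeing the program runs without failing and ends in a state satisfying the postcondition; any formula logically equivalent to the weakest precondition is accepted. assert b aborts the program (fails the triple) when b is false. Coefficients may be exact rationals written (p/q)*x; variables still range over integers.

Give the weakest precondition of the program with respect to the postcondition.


Working backward. After the program, the postcondition (1/3)*w + (3*w - 9) = -1 -> (3/2)*s + (b + 6) > 2 must hold; in canonical form it is (10/3)*w = 8 -> b + (3/2)*s > -4.
Before assert 3*s + w - 1 > s + b - 2 <-> y + y - 3 != 0: (2*s + w > b - 1 <-> 2*y != 3) and ((10/3)*w = 8 -> b + (3/2)*s > -4)
Before skip: (2*s + w > b - 1 <-> 2*y != 3) and ((10/3)*w = 8 -> b + (3/2)*s > -4)
Before skip: (2*s + w > b - 1 <-> 2*y != 3) and ((10/3)*w = 8 -> b + (3/2)*s > -4)
Answer: WP = (2*s + w > b - 1 <-> 2*y != 3) and ((10/3)*w = 8 -> b + (3/2)*s > -4)


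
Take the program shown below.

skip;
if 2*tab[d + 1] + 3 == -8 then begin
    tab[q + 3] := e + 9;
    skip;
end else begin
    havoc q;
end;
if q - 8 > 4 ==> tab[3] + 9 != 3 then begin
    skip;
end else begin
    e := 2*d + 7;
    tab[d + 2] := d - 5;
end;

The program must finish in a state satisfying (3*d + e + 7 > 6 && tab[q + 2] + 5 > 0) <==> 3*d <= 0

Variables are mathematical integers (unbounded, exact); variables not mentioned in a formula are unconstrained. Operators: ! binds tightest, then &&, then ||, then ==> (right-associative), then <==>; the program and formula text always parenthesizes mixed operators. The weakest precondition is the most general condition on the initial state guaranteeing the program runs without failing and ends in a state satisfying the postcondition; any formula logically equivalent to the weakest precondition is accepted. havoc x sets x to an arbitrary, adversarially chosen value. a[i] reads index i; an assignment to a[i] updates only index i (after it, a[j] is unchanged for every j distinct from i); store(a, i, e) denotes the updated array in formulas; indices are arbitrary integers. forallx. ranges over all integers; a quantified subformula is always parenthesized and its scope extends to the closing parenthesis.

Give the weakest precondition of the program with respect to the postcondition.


Working backward. After the program, the postcondition (3*d + e + 7 > 6 && tab[q + 2] + 5 > 0) <==> 3*d <= 0 must hold; in canonical form it is (3*d + e > -1 && tab[q + 2] > -5) <==> 3*d <= 0.
Then branch requires (3*d + e > -1 && tab[q + 2] > -5) <==> 3*d <= 0; else branch requires (5*d > -8 && store(tab, d + 2, d - 5)[q + 2] > -5) <==> 3*d <= 0.
Before the if: ((q > 12 ==> tab[3] != -6) ==> ((3*d + e > -1 && tab[q + 2] > -5) <==> 3*d <= 0)) && ((!(q > 12 ==> tab[3] != -6)) ==> ((5*d > -8 && store(tab, d + 2, d - 5)[q + 2] > -5) <==> 3*d <= 0))
Then branch requires ((q > 12 ==> store(tab, q + 3, e + 9)[3] != -6) ==> ((3*d + e > -1 && store(tab, q + 3, e + 9)[q + 2] > -5) <==> 3*d <= 0)) && ((!(q > 12 ==> store(tab, q + 3, e + 9)[3] != -6)) ==> ((5*d > -8 && store(store(tab, q + 3, e + 9), d + 2, d - 5)[q + 2] > -5) <==> 3*d <= 0)); else branch requires forall q_1. (((q_1 > 12 ==> tab[3] != -6) ==> ((3*d + e > -1 && tab[q_1 + 2] > -5) <==> 3*d <= 0)) && ((!(q_1 > 12 ==> tab[3] != -6)) ==> ((5*d > -8 && store(tab, d + 2, d - 5)[q_1 + 2] > -5) <==> 3*d <= 0))).
Before the if: (2*tab[d + 1] == -11 ==> (((q > 12 ==> store(tab, q + 3, e + 9)[3] != -6) ==> ((3*d + e > -1 && store(tab, q + 3, e + 9)[q + 2] > -5) <==> 3*d <= 0)) && ((!(q > 12 ==> store(tab, q + 3, e + 9)[3] != -6)) ==> ((5*d > -8 && store(store(tab, q + 3, e + 9), d + 2, d - 5)[q + 2] > -5) <==> 3*d <= 0)))) && ((!(2*tab[d + 1] == -11)) ==> (forall q_1. (((q_1 > 12 ==> tab[3] != -6) ==> ((3*d + e > -1 && tab[q_1 + 2] > -5) <==> 3*d <= 0)) && ((!(q_1 > 12 ==> tab[3] != -6)) ==> ((5*d > -8 && store(tab, d + 2, d - 5)[q_1 + 2] > -5) <==> 3*d <= 0)))))
Before skip: (2*tab[d + 1] == -11 ==> (((q > 12 ==> store(tab, q + 3, e + 9)[3] != -6) ==> ((3*d + e > -1 && store(tab, q + 3, e + 9)[q + 2] > -5) <==> 3*d <= 0)) && ((!(q > 12 ==> store(tab, q + 3, e + 9)[3] != -6)) ==> ((5*d > -8 && store(store(tab, q + 3, e + 9), d + 2, d - 5)[q + 2] > -5) <==> 3*d <= 0)))) && ((!(2*tab[d + 1] == -11)) ==> (forall q_1. (((q_1 > 12 ==> tab[3] != -6) ==> ((3*d + e > -1 && tab[q_1 + 2] > -5) <==> 3*d <= 0)) && ((!(q_1 > 12 ==> tab[3] != -6)) ==> ((5*d > -8 && store(tab, d + 2, d - 5)[q_1 + 2] > -5) <==> 3*d <= 0)))))
Answer: WP = (2*tab[d + 1] == -11 ==> (((q > 12 ==> store(tab, q + 3, e + 9)[3] != -6) ==> ((3*d + e > -1 && store(tab, q + 3, e + 9)[q + 2] > -5) <==> 3*d <= 0)) && ((!(q > 12 ==> store(tab, q + 3, e + 9)[3] != -6)) ==> ((5*d > -8 && store(store(tab, q + 3, e + 9), d + 2, d - 5)[q + 2] > -5) <==> 3*d <= 0)))) && ((!(2*tab[d + 1] == -11)) ==> (forall q_1. (((q_1 > 12 ==> tab[3] != -6) ==> ((3*d + e > -1 && tab[q_1 + 2] > -5) <==> 3*d <= 0)) && ((!(q_1 > 12 ==> tab[3] != -6)) ==> ((5*d > -8 && store(tab, d + 2, d - 5)[q_1 + 2] > -5) <==> 3*d <= 0)))))


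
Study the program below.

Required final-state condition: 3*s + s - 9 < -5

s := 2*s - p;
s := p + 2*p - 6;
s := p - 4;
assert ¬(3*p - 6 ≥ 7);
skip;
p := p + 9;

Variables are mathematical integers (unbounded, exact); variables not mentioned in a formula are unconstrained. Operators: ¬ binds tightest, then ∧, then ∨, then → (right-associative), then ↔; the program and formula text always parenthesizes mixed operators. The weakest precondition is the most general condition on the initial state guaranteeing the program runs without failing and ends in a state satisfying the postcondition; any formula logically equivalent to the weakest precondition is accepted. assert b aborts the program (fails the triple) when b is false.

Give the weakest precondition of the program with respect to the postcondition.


Working backward. After the program, the postcondition 3*s + s - 9 < -5 must hold; in canonical form it is 4*s < 4.
Before p := p + 9: 4*s < 4
Before skip: 4*s < 4
Before assert ¬(3*p - 6 ≥ 7): (¬(3*p ≥ 13)) ∧ 4*s < 4
Before s := p - 4: (¬(3*p ≥ 13)) ∧ 4*p < 20
Before s := p + 2*p - 6: (¬(3*p ≥ 13)) ∧ 4*p < 20
Before s := 2*s - p: (¬(3*p ≥ 13)) ∧ 4*p < 20
Answer: WP = (¬(3*p ≥ 13)) ∧ 4*p < 20


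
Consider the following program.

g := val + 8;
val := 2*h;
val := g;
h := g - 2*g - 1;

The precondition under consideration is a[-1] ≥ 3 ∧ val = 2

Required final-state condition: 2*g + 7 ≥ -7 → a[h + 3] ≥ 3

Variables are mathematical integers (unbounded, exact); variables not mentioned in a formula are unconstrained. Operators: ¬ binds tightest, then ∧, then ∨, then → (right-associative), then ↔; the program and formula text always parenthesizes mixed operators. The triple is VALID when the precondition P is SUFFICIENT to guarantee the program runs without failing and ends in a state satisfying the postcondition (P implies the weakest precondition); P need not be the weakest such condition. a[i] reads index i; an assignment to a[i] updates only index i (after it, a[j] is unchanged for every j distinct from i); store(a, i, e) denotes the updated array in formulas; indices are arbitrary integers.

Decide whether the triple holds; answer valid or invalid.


Working backward. After the program, the postcondition 2*g + 7 ≥ -7 → a[h + 3] ≥ 3 must hold; in canonical form it is 2*g ≥ -14 → a[h + 3] ≥ 3.
Before h := g - 2*g - 1: 2*g ≥ -14 → a[-g + 2] ≥ 3
Before val := g: 2*g ≥ -14 → a[-g + 2] ≥ 3
Before val := 2*h: 2*g ≥ -14 → a[-g + 2] ≥ 3
Before g := val + 8: 2*val ≥ -30 → a[-val - 6] ≥ 3
The weakest precondition is 2*val ≥ -30 → a[-val - 6] ≥ 3.
Check whether a[-1] ≥ 3 ∧ val = 2 implies it.
Countermodel: at the initial state a = {[-8] = 0, [-1] = 3, elsewhere 3}, val = 2, the precondition holds but the weakest precondition fails.
Answer: invalid


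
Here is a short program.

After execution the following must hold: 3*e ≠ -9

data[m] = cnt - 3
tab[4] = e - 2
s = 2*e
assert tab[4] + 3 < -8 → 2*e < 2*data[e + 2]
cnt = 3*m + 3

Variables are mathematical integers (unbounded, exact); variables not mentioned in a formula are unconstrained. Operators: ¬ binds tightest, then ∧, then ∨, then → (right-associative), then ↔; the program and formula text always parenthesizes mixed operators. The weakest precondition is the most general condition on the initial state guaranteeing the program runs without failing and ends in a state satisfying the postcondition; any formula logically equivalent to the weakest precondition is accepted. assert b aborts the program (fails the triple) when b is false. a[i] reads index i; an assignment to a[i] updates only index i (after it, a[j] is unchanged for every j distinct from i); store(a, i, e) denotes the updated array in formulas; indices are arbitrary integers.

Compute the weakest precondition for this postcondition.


Working backward. After the program, 3*e ≠ -9 must hold.
Before cnt := 3*m + 3: 3*e ≠ -9
Before assert tab[4] + 3 < -8 → 2*e < 2*data[e + 2]: (tab[4] < -11 → 2*e < 2*data[e + 2]) ∧ 3*e ≠ -9
Before s := 2*e: (tab[4] < -11 → 2*e < 2*data[e + 2]) ∧ 3*e ≠ -9
Before tab[4] := e - 2: (e < -9 → 2*e < 2*data[e + 2]) ∧ 3*e ≠ -9
Before data[m] := cnt - 3: (e < -9 → 2*e < 2*store(data, m, cnt - 3)[e + 2]) ∧ 3*e ≠ -9
Answer: WP = (e < -9 → 2*e < 2*store(data, m, cnt - 3)[e + 2]) ∧ 3*e ≠ -9


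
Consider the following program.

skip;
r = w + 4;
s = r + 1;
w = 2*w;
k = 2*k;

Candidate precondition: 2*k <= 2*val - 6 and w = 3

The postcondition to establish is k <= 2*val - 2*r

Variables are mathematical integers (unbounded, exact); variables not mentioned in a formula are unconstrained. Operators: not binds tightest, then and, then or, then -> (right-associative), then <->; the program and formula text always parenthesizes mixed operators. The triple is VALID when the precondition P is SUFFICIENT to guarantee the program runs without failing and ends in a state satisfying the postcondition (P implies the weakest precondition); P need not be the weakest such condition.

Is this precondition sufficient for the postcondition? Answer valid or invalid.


Working backward. After the program, the postcondition k <= 2*val - 2*r must hold; in canonical form it is k + 2*r <= 2*val.
Before k := 2*k: 2*k + 2*r <= 2*val
Before w := 2*w: 2*k + 2*r <= 2*val
Before s := r + 1: 2*k + 2*r <= 2*val
Before r := w + 4: 2*k + 2*w <= 2*val - 8
Before skip: 2*k + 2*w <= 2*val - 8
The weakest precondition is 2*k + 2*w <= 2*val - 8.
Check whether 2*k <= 2*val - 6 and w = 3 implies it.
Countermodel: at the initial state k = -3, val = 0, w = 3, the precondition holds but the weakest precondition fails.
Answer: invalid


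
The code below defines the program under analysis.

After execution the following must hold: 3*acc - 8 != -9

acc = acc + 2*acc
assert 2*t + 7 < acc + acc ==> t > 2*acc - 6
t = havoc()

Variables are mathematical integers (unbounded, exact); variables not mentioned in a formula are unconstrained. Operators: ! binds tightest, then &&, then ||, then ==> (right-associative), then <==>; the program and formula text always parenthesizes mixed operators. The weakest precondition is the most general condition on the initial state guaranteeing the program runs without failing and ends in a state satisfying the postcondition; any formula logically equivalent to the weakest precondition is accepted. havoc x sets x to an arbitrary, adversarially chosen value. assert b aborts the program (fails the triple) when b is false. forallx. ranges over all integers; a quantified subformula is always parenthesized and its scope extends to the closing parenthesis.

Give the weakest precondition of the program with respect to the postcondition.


Working backward. After the program, the postcondition 3*acc - 8 != -9 must hold; in canonical form it is 3*acc != -1.
Before havoc t: 3*acc != -1
Before assert 2*t + 7 < acc + acc ==> t > 2*acc - 6: (2*t < 2*acc - 7 ==> t > 2*acc - 6) && 3*acc != -1
Before acc := acc + 2*acc: (2*t < 6*acc - 7 ==> t > 6*acc - 6) && 9*acc != -1
Answer: WP = (2*t < 6*acc - 7 ==> t > 6*acc - 6) && 9*acc != -1


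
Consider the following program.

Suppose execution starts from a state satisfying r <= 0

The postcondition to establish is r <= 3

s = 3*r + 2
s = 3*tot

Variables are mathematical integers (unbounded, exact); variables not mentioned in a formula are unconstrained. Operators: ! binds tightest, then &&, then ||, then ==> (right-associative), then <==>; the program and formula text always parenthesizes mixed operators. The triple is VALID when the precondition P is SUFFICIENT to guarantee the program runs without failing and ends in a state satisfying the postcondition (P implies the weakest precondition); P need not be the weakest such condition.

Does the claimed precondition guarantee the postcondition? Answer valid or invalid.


Working backward. After the program, r <= 3 must hold.
Before s := 3*tot: r <= 3
Before s := 3*r + 2: r <= 3
The weakest precondition is r <= 3.
Check whether r <= 0 implies it.
Every state satisfying the precondition satisfies the weakest precondition: the implication holds.
Answer: valid


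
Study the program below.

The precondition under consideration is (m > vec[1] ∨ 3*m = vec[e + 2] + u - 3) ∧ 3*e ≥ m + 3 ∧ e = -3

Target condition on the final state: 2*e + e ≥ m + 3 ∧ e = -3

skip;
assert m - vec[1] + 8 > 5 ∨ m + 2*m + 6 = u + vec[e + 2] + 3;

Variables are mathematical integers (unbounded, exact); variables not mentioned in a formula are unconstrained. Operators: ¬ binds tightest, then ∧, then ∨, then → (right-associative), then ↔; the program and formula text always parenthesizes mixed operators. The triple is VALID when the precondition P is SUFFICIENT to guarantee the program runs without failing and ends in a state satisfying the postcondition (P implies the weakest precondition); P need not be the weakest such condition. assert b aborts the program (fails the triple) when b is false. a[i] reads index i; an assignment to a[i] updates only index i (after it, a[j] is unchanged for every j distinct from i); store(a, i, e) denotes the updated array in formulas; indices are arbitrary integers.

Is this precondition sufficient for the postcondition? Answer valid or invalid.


Working backward. After the program, the postcondition 2*e + e ≥ m + 3 ∧ e = -3 must hold; in canonical form it is 3*e ≥ m + 3 ∧ e = -3.
Before assert m - vec[1] + 8 > 5 ∨ m + 2*m + 6 = u + vec[e + 2] + 3: (m > vec[1] - 3 ∨ 3*m = vec[e + 2] + u - 3) ∧ 3*e ≥ m + 3 ∧ e = -3
Before skip: (m > vec[1] - 3 ∨ 3*m = vec[e + 2] + u - 3) ∧ 3*e ≥ m + 3 ∧ e = -3
The weakest precondition is (m > vec[1] - 3 ∨ 3*m = vec[e + 2] + u - 3) ∧ 3*e ≥ m + 3 ∧ e = -3.
Check whether (m > vec[1] ∨ 3*m = vec[e + 2] + u - 3) ∧ 3*e ≥ m + 3 ∧ e = -3 implies it.
Every state satisfying the precondition satisfies the weakest precondition: the implication holds.
Answer: valid


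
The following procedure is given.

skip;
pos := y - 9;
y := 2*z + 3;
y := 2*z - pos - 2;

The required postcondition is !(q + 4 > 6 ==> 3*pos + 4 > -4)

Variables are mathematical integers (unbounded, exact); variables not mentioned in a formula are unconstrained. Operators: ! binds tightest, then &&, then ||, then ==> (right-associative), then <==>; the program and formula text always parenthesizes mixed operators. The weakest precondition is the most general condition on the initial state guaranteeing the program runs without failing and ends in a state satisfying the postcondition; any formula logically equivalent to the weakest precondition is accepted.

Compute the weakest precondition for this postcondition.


Working backward. After the program, the postcondition !(q + 4 > 6 ==> 3*pos + 4 > -4) must hold; in canonical form it is !(q > 2 ==> 3*pos > -8).
Before y := 2*z - pos - 2: !(q > 2 ==> 3*pos > -8)
Before y := 2*z + 3: !(q > 2 ==> 3*pos > -8)
Before pos := y - 9: !(q > 2 ==> 3*y > 19)
Before skip: !(q > 2 ==> 3*y > 19)
Answer: WP = !(q > 2 ==> 3*y > 19)


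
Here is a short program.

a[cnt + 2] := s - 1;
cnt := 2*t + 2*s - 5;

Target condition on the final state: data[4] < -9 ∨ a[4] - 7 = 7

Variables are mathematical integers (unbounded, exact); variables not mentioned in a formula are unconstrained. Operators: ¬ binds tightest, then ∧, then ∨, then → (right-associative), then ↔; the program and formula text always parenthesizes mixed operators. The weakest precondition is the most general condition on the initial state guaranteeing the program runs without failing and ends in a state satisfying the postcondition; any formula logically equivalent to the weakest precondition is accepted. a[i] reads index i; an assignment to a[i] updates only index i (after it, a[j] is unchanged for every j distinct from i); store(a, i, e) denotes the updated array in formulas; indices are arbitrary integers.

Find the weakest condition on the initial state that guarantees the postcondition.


Working backward. After the program, the postcondition data[4] < -9 ∨ a[4] - 7 = 7 must hold; in canonical form it is data[4] < -9 ∨ a[4] = 14.
Before cnt := 2*t + 2*s - 5: data[4] < -9 ∨ a[4] = 14
Before a[cnt + 2] := s - 1: data[4] < -9 ∨ store(a, cnt + 2, s - 1)[4] = 14
Answer: WP = data[4] < -9 ∨ store(a, cnt + 2, s - 1)[4] = 14


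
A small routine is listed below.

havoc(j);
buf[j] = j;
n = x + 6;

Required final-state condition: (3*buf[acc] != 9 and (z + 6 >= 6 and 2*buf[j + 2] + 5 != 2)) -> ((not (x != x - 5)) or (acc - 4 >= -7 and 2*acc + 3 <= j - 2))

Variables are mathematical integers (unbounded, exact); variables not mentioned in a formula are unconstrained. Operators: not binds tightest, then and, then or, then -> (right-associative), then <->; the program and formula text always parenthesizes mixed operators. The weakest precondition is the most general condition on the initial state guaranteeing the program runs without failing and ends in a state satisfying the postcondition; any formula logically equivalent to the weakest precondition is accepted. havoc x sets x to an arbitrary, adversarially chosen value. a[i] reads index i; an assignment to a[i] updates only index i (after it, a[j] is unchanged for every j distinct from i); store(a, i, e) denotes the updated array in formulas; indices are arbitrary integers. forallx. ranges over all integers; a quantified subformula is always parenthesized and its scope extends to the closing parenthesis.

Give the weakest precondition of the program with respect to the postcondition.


Working backward. After the program, the postcondition (3*buf[acc] != 9 and (z + 6 >= 6 and 2*buf[j + 2] + 5 != 2)) -> ((not (x != x - 5)) or (acc - 4 >= -7 and 2*acc + 3 <= j - 2)) must hold; in canonical form it is (3*buf[acc] != 9 and z >= 0 and 2*buf[j + 2] != -3) -> (acc >= -3 and 2*acc <= j - 5).
Before n := x + 6: (3*buf[acc] != 9 and z >= 0 and 2*buf[j + 2] != -3) -> (acc >= -3 and 2*acc <= j - 5)
Before buf[j] := j: (3*store(buf, j, j)[acc] != 9 and z >= 0 and 2*store(buf, j, j)[j + 2] != -3) -> (acc >= -3 and 2*acc <= j - 5)
Before havoc j: forall j_1. ((3*store(buf, j_1, j_1)[acc] != 9 and z >= 0 and 2*store(buf, j_1, j_1)[j_1 + 2] != -3) -> (acc >= -3 and 2*acc <= j_1 - 5))
Answer: WP = forall j_1. ((3*store(buf, j_1, j_1)[acc] != 9 and z >= 0 and 2*store(buf, j_1, j_1)[j_1 + 2] != -3) -> (acc >= -3 and 2*acc <= j_1 - 5))


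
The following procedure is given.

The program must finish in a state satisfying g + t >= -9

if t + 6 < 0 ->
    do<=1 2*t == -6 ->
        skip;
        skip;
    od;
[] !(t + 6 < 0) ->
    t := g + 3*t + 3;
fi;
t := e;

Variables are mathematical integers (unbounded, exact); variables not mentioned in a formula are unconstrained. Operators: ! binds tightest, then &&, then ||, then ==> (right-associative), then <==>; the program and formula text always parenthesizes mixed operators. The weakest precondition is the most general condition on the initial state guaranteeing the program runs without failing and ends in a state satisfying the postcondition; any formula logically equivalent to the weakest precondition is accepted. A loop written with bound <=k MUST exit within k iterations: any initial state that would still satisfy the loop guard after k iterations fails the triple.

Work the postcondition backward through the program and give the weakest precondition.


Working backward. After the program, g + t >= -9 must hold.
Before t := e: e + g >= -9
Then branch requires (2*t == -6 ==> ((!(2*t == -6)) && e + g >= -9)) && ((!(2*t == -6)) ==> e + g >= -9); else branch requires e + g >= -9.
Before the if: (t < -6 ==> ((2*t == -6 ==> ((!(2*t == -6)) && e + g >= -9)) && ((!(2*t == -6)) ==> e + g >= -9))) && ((!(t < -6)) ==> e + g >= -9)
Answer: WP = (t < -6 ==> ((2*t == -6 ==> ((!(2*t == -6)) && e + g >= -9)) && ((!(2*t == -6)) ==> e + g >= -9))) && ((!(t < -6)) ==> e + g >= -9)


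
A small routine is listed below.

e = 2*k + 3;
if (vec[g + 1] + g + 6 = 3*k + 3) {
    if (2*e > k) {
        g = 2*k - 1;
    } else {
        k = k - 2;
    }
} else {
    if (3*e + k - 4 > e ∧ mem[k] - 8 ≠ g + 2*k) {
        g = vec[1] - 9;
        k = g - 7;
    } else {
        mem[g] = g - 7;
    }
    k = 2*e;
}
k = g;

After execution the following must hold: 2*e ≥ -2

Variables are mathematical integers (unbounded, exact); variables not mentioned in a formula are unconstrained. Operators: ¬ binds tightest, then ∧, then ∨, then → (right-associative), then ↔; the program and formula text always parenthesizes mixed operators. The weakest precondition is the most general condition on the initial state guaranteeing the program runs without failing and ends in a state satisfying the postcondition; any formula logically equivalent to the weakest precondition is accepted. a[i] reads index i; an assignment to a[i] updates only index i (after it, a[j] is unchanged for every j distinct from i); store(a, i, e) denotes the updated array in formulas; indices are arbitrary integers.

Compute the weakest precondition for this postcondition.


Working backward. After the program, 2*e ≥ -2 must hold.
Before k := g: 2*e ≥ -2
Then branch requires (2*e > k → 2*e ≥ -2) ∧ ((¬(2*e > k)) → 2*e ≥ -2); else branch requires ((2*e + k > 4 ∧ mem[k] ≠ g + 2*k + 8) → 2*e ≥ -2) ∧ ((¬(2*e + k > 4 ∧ mem[k] ≠ g + 2*k + 8)) → 2*e ≥ -2).
Before the if: (vec[g + 1] + g = 3*k - 3 → ((2*e > k → 2*e ≥ -2) ∧ ((¬(2*e > k)) → 2*e ≥ -2))) ∧ ((¬(vec[g + 1] + g = 3*k - 3)) → (((2*e + k > 4 ∧ mem[k] ≠ g + 2*k + 8) → 2*e ≥ -2) ∧ ((¬(2*e + k > 4 ∧ mem[k] ≠ g + 2*k + 8)) → 2*e ≥ -2)))
Before e := 2*k + 3: (vec[g + 1] + g = 3*k - 3 → ((3*k > -6 → 4*k ≥ -8) ∧ ((¬(3*k > -6)) → 4*k ≥ -8))) ∧ ((¬(vec[g + 1] + g = 3*k - 3)) → (((5*k > -2 ∧ mem[k] ≠ g + 2*k + 8) → 4*k ≥ -8) ∧ ((¬(5*k > -2 ∧ mem[k] ≠ g + 2*k + 8)) → 4*k ≥ -8)))
Answer: WP = (vec[g + 1] + g = 3*k - 3 → ((3*k > -6 → 4*k ≥ -8) ∧ ((¬(3*k > -6)) → 4*k ≥ -8))) ∧ ((¬(vec[g + 1] + g = 3*k - 3)) → (((5*k > -2 ∧ mem[k] ≠ g + 2*k + 8) → 4*k ≥ -8) ∧ ((¬(5*k > -2 ∧ mem[k] ≠ g + 2*k + 8)) → 4*k ≥ -8)))


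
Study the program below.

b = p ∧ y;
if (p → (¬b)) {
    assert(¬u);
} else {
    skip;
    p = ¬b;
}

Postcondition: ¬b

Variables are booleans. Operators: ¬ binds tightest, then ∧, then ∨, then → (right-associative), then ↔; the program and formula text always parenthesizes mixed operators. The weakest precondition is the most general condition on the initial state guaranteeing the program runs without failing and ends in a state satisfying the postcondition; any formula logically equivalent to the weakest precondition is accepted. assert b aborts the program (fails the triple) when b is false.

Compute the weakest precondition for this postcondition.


Working backward. After the program, ¬b must hold.
Then branch requires (¬u) ∧ (¬b); else branch requires ¬b.
Before the if: ((p → (¬b)) → ((¬u) ∧ (¬b))) ∧ ((¬(p → (¬b))) → (¬b))
Before b := p ∧ y: ((p → (¬(p ∧ y))) → ((¬u) ∧ (¬(p ∧ y)))) ∧ ((¬(p → (¬(p ∧ y)))) → (¬(p ∧ y)))
Answer: WP = ((p → (¬(p ∧ y))) → ((¬u) ∧ (¬(p ∧ y)))) ∧ ((¬(p → (¬(p ∧ y)))) → (¬(p ∧ y)))


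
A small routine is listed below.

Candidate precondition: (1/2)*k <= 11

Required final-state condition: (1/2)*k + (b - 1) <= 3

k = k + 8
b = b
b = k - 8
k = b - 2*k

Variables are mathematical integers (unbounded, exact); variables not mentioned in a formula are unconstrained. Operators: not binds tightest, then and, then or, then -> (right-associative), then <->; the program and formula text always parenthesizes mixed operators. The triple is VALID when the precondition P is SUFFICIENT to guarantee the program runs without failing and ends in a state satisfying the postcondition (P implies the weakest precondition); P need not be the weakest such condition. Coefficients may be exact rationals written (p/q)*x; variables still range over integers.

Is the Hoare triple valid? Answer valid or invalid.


Working backward. After the program, the postcondition (1/2)*k + (b - 1) <= 3 must hold; in canonical form it is b + (1/2)*k <= 4.
Before k := b - 2*k: (3/2)*b <= k + 4
Before b := k - 8: (1/2)*k <= 16
Before b := b: (1/2)*k <= 16
Before k := k + 8: (1/2)*k <= 12
The weakest precondition is (1/2)*k <= 12.
Check whether (1/2)*k <= 11 implies it.
Every state satisfying the precondition satisfies the weakest precondition: the implication holds.
Answer: valid
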